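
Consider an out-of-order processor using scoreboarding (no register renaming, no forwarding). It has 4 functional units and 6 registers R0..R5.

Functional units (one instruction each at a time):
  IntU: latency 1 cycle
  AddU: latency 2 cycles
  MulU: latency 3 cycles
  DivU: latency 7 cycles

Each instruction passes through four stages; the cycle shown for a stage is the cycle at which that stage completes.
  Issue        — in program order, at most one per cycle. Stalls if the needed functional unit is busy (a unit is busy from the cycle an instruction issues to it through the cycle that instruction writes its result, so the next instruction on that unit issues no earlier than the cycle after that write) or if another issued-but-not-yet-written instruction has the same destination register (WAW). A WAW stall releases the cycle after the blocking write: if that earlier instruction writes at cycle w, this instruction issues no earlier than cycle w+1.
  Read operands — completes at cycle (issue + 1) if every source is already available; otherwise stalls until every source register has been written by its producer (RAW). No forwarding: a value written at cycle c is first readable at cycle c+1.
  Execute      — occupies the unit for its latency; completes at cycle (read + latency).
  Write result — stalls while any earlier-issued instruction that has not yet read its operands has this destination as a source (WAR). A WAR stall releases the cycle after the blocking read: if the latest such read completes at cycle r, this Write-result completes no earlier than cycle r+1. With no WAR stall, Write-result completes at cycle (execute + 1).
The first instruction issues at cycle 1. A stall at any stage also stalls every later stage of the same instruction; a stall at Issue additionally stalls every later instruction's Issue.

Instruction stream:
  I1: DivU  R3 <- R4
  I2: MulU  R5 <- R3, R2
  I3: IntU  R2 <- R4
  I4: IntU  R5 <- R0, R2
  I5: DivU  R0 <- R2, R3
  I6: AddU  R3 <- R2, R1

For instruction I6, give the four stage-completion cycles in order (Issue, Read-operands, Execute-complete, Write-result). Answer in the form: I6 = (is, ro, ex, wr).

I6 = (18, 19, 21, 22)

I1: IS=1 RO=2 EX=9 WR=10
I2: IS=2 RO=11 EX=14 WR=15  [RAW R3: wait I1 write@10]
I3: IS=3 RO=4 EX=5 WR=12  [WAR R2: wait I2 read@11]
I4: IS=16 RO=17 EX=18 WR=19  [WAW R5: wait I2 write@15]
I5: IS=17 RO=18 EX=25 WR=26
I6: IS=18 RO=19 EX=21 WR=22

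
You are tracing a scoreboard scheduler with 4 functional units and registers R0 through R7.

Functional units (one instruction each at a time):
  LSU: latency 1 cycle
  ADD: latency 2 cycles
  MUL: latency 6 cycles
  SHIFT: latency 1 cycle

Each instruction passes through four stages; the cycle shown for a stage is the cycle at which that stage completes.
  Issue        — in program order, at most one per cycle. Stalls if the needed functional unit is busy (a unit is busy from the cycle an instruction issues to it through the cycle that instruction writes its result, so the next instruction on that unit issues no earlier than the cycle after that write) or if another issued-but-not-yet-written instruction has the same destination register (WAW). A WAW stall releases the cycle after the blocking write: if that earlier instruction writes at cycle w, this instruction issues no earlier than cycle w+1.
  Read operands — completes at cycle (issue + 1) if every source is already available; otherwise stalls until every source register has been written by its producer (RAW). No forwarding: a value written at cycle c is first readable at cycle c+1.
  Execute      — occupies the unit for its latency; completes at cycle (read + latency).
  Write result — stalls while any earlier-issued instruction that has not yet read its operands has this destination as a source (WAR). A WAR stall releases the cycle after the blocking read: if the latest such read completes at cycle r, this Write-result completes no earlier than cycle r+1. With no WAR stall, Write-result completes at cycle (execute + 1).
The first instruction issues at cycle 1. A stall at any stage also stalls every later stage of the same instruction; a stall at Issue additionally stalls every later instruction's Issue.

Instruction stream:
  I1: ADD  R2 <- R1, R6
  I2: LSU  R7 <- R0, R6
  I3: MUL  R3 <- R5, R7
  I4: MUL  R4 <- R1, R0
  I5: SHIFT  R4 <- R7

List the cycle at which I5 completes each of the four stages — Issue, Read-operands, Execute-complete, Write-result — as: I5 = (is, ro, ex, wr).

[1] I1 issues→ADD
[2] I1 reads; I2 issues→LSU
[3] I2 reads; I3 issues→MUL
[4] I1 exec-done; I2 exec-done
[5] I1 writes R2; I2 writes R7
[6] I3 reads
[12] I3 exec-done
[13] I3 writes R3
[14] I4 issues→MUL
[15] I4 reads
[21] I4 exec-done
[22] I4 writes R4
[23] I5 issues→SHIFT
[24] I5 reads
[25] I5 exec-done
[26] I5 writes R4

I5 = (23, 24, 25, 26)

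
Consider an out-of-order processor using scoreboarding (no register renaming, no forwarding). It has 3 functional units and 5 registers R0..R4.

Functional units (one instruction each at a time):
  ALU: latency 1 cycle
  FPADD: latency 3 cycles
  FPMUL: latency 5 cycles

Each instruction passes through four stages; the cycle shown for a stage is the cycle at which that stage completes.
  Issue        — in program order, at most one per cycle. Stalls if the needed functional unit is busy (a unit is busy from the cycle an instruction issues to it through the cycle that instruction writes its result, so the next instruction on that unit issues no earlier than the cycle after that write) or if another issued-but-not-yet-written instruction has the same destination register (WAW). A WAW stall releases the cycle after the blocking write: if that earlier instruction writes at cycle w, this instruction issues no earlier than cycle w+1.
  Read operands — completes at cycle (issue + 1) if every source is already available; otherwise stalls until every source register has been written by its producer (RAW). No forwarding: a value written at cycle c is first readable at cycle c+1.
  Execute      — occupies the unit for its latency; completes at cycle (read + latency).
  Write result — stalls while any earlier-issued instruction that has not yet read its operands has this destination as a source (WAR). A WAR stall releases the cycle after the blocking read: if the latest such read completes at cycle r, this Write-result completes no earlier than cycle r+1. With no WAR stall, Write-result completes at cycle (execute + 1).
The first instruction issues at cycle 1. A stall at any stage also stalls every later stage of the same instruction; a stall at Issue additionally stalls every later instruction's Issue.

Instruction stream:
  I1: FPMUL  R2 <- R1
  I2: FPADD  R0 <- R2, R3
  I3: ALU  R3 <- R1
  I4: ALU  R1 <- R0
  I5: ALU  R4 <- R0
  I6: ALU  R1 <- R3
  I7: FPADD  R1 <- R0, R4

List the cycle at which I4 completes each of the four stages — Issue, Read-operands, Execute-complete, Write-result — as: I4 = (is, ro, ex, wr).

I4 = (11, 14, 15, 16)

c1: I1 issues→FPMUL
c2: I1 reads · I2 issues→FPADD
c3: I3 issues→ALU
c4: I3 reads
c5: I3 exec-done
c7: I1 exec-done
c8: I1 writes R2
c9: I2 reads
c10: I3 writes R3
c11: I4 issues→ALU
c12: I2 exec-done
c13: I2 writes R0
c14: I4 reads
c15: I4 exec-done
c16: I4 writes R1
c17: I5 issues→ALU
c18: I5 reads
c19: I5 exec-done
c20: I5 writes R4
c21: I6 issues→ALU
c22: I6 reads
c23: I6 exec-done
c24: I6 writes R1
c25: I7 issues→FPADD
c26: I7 reads
c29: I7 exec-done
c30: I7 writes R1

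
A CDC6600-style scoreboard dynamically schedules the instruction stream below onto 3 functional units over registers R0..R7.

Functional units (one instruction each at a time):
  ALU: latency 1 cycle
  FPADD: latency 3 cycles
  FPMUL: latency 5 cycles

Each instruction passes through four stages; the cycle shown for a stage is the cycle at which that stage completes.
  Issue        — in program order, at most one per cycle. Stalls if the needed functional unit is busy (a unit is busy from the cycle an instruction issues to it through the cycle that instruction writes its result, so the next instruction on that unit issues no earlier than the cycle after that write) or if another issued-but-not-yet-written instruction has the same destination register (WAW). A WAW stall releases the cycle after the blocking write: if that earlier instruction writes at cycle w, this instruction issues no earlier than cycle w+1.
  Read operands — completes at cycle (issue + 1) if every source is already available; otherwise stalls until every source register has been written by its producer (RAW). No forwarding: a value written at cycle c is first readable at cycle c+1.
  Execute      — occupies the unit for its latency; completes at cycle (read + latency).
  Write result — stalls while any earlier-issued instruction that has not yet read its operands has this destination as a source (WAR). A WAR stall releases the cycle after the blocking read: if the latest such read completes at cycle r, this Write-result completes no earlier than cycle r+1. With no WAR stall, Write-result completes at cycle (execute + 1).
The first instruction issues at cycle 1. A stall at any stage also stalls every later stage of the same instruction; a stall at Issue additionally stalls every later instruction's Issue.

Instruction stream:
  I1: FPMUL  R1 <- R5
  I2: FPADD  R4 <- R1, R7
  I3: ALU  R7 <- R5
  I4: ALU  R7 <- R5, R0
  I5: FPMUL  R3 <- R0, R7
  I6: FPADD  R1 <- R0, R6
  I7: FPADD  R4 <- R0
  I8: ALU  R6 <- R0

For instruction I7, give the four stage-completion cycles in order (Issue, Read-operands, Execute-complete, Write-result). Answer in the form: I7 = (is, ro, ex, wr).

[1] I1→FPMUL
[2] I1 RO · I2→FPADD
[3] I3→ALU
[4] I3 RO
[5] I3 EX
[7] I1 EX
[8] I1 WR R1
[9] I2 RO
[10] I3 WR R7
[11] I4→ALU
[12] I2 EX · I4 RO · I5→FPMUL
[13] I2 WR R4 · I4 EX
[14] I4 WR R7 · I6→FPADD
[15] I5 RO · I6 RO
[18] I6 EX
[19] I6 WR R1
[20] I5 EX · I7→FPADD
[21] I5 WR R3 · I7 RO · I8→ALU
[22] I8 RO
[23] I8 EX
[24] I7 EX · I8 WR R6
[25] I7 WR R4

I7 = (20, 21, 24, 25)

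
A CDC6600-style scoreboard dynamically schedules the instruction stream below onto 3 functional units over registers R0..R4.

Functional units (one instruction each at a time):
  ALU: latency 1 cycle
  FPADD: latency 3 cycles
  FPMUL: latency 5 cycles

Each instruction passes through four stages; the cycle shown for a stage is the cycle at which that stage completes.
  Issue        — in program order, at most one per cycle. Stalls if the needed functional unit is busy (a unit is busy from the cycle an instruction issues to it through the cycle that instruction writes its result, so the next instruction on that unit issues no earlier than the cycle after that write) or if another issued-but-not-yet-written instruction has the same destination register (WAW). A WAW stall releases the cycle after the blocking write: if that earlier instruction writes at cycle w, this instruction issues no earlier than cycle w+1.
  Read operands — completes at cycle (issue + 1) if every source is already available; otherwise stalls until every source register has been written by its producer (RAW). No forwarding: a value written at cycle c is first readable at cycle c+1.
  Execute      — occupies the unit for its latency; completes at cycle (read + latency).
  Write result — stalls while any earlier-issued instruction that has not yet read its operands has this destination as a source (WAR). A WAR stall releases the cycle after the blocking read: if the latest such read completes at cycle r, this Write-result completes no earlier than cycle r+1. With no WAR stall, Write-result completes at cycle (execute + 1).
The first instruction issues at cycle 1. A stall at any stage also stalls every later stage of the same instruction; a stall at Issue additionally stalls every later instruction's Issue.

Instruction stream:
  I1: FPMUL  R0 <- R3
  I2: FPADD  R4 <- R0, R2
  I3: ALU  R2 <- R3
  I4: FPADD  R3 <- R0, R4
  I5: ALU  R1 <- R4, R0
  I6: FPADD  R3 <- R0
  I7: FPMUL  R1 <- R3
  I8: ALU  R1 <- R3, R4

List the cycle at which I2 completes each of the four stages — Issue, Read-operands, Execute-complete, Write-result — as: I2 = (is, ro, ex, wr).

I2 = (2, 9, 12, 13)

t=1  I1 issues→FPMUL
t=2  I1 reads, I2 issues→FPADD
t=3  I3 issues→ALU
t=4  I3 reads
t=5  I3 exec-done
t=7  I1 exec-done
t=8  I1 writes R0
t=9  I2 reads
t=10  I3 writes R2
t=12  I2 exec-done
t=13  I2 writes R4
t=14  I4 issues→FPADD
t=15  I4 reads, I5 issues→ALU
t=16  I5 reads
t=17  I5 exec-done
t=18  I4 exec-done, I5 writes R1
t=19  I4 writes R3
t=20  I6 issues→FPADD
t=21  I6 reads, I7 issues→FPMUL
t=24  I6 exec-done
t=25  I6 writes R3
t=26  I7 reads
t=31  I7 exec-done
t=32  I7 writes R1
t=33  I8 issues→ALU
t=34  I8 reads
t=35  I8 exec-done
t=36  I8 writes R1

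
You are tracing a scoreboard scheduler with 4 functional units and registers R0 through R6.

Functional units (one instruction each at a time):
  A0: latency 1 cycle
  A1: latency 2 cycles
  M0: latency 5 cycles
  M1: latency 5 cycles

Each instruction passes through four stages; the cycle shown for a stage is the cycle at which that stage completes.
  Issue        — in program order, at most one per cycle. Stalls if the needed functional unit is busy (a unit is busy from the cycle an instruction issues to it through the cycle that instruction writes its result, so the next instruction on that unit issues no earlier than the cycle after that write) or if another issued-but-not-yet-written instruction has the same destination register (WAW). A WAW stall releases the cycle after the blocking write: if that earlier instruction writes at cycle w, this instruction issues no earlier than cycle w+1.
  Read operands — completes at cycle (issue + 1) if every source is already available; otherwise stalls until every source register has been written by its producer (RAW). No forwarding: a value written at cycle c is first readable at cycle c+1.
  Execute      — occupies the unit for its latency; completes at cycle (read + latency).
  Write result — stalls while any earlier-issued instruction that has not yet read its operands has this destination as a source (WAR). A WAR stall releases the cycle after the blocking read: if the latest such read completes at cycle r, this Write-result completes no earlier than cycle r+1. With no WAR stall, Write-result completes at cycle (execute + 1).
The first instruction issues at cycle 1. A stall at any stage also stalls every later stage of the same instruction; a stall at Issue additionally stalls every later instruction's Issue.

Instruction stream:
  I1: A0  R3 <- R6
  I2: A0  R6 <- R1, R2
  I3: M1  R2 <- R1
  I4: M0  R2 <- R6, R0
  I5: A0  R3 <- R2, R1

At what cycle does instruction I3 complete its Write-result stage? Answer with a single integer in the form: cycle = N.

cycle = 13

cycle 1: I1 dispatched to A0
cycle 2: I1 operands ready
cycle 3: I1 complete
cycle 4: R3←I1
cycle 5: I2 dispatched to A0
cycle 6: I2 operands ready; I3 dispatched to M1
cycle 7: I2 complete; I3 operands ready
cycle 8: R6←I2
cycle 12: I3 complete
cycle 13: R2←I3
cycle 14: I4 dispatched to M0
cycle 15: I4 operands ready; I5 dispatched to A0
cycle 20: I4 complete
cycle 21: R2←I4
cycle 22: I5 operands ready
cycle 23: I5 complete
cycle 24: R3←I5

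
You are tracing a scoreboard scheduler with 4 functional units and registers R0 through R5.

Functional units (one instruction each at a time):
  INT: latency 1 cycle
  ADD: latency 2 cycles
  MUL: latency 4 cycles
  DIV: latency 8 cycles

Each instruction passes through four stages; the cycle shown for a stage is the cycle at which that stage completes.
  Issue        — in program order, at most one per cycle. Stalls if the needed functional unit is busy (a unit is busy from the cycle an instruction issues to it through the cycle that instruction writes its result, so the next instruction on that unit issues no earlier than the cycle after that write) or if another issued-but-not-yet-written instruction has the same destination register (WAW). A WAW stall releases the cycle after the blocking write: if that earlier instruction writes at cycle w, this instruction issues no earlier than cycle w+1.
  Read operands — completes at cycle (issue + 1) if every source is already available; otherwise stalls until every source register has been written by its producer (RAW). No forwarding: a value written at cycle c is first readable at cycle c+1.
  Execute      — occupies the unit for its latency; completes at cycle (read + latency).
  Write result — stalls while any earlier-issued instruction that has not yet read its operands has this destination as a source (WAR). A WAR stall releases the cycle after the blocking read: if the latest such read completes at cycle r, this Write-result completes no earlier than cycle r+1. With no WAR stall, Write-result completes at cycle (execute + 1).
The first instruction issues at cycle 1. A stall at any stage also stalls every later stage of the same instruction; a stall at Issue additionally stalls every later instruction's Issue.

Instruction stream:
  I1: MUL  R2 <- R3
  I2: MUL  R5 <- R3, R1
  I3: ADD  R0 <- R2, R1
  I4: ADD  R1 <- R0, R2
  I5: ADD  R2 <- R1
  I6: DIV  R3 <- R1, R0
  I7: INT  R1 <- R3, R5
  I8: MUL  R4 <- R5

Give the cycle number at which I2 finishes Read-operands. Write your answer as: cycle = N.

cycle = 9

I1  is:1  ro:2  ex:6  wr:7
I2  is:8  ro:9  ex:13  wr:14  — struct: MUL busy until I1 writes@7
I3  is:9  ro:10  ex:12  wr:13
I4  is:14  ro:15  ex:17  wr:18  — struct: ADD busy until I3 writes@13
I5  is:19  ro:20  ex:22  wr:23  — struct: ADD busy until I4 writes@18
I6  is:20  ro:21  ex:29  wr:30
I7  is:21  ro:31  ex:32  wr:33  — RAW R3: wait I6 write@30
I8  is:22  ro:23  ex:27  wr:28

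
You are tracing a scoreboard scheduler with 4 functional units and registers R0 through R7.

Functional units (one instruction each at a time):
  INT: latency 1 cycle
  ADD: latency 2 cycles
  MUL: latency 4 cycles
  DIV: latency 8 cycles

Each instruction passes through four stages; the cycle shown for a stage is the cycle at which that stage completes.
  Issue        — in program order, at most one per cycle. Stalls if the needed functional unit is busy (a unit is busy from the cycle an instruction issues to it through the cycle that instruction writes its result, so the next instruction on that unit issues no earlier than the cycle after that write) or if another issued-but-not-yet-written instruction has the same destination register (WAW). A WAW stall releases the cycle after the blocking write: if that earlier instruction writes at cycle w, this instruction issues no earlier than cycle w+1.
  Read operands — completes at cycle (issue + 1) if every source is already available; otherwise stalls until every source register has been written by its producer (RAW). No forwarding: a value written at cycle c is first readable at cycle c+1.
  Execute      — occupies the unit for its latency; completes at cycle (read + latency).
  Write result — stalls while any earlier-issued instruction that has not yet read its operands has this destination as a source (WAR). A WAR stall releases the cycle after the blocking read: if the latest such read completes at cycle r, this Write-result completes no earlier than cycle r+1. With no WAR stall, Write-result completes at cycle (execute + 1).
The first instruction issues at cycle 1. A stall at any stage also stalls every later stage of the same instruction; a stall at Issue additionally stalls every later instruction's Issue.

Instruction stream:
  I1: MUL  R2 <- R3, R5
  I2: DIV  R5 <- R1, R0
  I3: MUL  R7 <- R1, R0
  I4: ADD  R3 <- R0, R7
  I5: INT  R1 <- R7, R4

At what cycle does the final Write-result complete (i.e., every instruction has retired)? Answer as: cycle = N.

I1: IS=1 RO=2 EX=6 WR=7
I2: IS=2 RO=3 EX=11 WR=12
I3: IS=8 RO=9 EX=13 WR=14  [struct: MUL busy until I1 writes@7]
I4: IS=9 RO=15 EX=17 WR=18  [RAW R7: wait I3 write@14]
I5: IS=10 RO=15 EX=16 WR=17  [RAW R7: wait I3 write@14]

cycle = 18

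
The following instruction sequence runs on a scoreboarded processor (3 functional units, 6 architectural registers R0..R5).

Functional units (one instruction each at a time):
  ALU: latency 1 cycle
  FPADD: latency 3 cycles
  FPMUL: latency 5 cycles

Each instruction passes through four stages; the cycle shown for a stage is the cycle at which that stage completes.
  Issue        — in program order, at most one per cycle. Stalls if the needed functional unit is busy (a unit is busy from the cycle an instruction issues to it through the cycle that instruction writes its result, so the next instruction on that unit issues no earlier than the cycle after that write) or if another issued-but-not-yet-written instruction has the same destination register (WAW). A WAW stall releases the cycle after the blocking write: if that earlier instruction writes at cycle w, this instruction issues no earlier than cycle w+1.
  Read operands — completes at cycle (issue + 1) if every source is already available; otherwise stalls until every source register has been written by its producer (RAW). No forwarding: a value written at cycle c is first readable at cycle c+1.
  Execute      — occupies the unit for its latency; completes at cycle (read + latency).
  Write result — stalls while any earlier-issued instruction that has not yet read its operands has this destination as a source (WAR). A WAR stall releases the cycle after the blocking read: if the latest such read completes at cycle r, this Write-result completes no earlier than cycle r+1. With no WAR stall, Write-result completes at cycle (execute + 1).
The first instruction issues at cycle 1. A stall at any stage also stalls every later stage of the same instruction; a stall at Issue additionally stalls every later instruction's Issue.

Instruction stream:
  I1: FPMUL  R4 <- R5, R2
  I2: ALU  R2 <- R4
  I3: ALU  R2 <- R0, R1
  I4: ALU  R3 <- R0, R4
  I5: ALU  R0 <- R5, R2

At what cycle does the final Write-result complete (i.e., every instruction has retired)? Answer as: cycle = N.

cycle = 23

I1: IS=1 RO=2 EX=7 WR=8
I2: IS=2 RO=9 EX=10 WR=11  [RAW R4: wait I1 write@8]
I3: IS=12 RO=13 EX=14 WR=15  [struct: ALU busy until I2 writes@11]
I4: IS=16 RO=17 EX=18 WR=19  [struct: ALU busy until I3 writes@15]
I5: IS=20 RO=21 EX=22 WR=23  [struct: ALU busy until I4 writes@19]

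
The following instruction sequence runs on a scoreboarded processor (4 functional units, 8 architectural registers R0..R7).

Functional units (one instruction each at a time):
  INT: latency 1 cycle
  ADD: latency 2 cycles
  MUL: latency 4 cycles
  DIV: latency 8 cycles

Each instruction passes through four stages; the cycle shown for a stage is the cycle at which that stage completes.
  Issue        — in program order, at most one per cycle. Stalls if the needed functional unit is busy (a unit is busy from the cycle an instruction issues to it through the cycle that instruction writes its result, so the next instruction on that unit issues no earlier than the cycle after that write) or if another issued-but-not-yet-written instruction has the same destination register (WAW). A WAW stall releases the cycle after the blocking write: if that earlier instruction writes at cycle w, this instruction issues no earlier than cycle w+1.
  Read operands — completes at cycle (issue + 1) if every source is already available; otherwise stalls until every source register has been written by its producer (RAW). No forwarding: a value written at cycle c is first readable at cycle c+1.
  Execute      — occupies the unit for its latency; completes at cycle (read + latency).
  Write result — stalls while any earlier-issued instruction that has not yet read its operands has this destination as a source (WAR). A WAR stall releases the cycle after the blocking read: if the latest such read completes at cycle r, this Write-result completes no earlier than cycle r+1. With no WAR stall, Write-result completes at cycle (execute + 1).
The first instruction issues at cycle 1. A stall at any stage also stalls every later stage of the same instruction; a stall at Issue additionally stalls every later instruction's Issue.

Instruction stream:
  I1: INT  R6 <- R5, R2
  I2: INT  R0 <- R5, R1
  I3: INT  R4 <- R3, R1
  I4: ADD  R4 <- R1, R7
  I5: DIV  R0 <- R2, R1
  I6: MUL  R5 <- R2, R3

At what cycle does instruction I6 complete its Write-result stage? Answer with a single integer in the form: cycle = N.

cycle = 21

c1: I1→INT
c2: I1 RO
c3: I1 EX
c4: I1 WR R6
c5: I2→INT
c6: I2 RO
c7: I2 EX
c8: I2 WR R0
c9: I3→INT
c10: I3 RO
c11: I3 EX
c12: I3 WR R4
c13: I4→ADD
c14: I4 RO; I5→DIV
c15: I5 RO; I6→MUL
c16: I4 EX; I6 RO
c17: I4 WR R4
c20: I6 EX
c21: I6 WR R5
c23: I5 EX
c24: I5 WR R0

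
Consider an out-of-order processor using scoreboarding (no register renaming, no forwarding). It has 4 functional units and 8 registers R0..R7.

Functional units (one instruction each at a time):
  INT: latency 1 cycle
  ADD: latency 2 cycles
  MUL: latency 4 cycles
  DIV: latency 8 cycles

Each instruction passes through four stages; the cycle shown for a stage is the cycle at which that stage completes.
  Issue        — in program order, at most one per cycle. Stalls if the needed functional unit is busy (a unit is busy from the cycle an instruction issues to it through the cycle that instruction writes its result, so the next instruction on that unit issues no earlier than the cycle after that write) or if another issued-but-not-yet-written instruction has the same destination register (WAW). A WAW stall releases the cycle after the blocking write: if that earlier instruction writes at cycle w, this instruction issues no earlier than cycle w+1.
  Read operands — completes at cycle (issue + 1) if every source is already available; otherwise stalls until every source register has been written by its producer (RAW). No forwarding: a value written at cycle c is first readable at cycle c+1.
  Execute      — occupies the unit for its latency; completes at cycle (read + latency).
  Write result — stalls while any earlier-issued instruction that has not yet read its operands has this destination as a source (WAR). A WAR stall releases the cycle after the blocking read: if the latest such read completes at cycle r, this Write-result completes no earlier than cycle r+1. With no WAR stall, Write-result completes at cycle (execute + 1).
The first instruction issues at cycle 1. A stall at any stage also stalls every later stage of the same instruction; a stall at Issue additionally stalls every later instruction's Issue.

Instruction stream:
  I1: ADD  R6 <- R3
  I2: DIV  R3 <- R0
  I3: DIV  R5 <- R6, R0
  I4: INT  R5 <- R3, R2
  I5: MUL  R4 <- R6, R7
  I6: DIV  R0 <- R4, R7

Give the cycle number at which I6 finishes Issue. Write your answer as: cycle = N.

cycle 1: issue I1 (ADD)
cycle 2: I1 read-ops, issue I2 (DIV)
cycle 3: I2 read-ops
cycle 4: I1 finished on ADD
cycle 5: I1→R6
cycle 11: I2 finished on DIV
cycle 12: I2→R3
cycle 13: issue I3 (DIV)
cycle 14: I3 read-ops
cycle 22: I3 finished on DIV
cycle 23: I3→R5
cycle 24: issue I4 (INT)
cycle 25: I4 read-ops, issue I5 (MUL)
cycle 26: I4 finished on INT, I5 read-ops, issue I6 (DIV)
cycle 27: I4→R5
cycle 30: I5 finished on MUL
cycle 31: I5→R4
cycle 32: I6 read-ops
cycle 40: I6 finished on DIV
cycle 41: I6→R0

cycle = 26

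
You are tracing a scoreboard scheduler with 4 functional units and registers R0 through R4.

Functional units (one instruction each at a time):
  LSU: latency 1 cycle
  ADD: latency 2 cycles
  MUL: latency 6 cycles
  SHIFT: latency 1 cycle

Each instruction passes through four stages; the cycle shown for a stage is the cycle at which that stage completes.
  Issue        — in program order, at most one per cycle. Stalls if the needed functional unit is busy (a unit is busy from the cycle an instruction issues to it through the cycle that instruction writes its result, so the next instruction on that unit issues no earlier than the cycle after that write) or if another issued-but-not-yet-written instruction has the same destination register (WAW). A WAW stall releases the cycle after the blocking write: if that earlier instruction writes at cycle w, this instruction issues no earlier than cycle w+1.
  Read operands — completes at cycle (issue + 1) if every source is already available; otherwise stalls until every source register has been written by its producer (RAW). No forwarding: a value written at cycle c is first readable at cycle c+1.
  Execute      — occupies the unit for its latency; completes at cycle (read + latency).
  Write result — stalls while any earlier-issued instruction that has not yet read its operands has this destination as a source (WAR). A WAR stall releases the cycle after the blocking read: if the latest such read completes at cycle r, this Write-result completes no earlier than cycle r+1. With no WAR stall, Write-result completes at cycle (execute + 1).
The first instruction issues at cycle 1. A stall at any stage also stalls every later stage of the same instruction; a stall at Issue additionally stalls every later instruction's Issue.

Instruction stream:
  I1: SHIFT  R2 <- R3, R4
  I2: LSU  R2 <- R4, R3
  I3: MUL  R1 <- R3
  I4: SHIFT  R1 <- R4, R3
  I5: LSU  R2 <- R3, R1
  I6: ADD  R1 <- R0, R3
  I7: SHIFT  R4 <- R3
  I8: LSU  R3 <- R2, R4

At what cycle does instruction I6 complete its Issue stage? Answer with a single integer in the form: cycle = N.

cycle = 19

[I1] 1/2/3/4
[I2] 5/6/7/8  (WAW R2: wait I1 write@4)
[I3] 6/7/13/14
[I4] 15/16/17/18  (WAW R1: wait I3 write@14)
[I5] 16/19/20/21  (RAW R1: wait I4 write@18)
[I6] 19/20/22/23  (WAW R1: wait I4 write@18)
[I7] 20/21/22/23
[I8] 22/24/25/26  (struct: LSU busy until I5 writes@21; RAW R4: wait I7 write@23)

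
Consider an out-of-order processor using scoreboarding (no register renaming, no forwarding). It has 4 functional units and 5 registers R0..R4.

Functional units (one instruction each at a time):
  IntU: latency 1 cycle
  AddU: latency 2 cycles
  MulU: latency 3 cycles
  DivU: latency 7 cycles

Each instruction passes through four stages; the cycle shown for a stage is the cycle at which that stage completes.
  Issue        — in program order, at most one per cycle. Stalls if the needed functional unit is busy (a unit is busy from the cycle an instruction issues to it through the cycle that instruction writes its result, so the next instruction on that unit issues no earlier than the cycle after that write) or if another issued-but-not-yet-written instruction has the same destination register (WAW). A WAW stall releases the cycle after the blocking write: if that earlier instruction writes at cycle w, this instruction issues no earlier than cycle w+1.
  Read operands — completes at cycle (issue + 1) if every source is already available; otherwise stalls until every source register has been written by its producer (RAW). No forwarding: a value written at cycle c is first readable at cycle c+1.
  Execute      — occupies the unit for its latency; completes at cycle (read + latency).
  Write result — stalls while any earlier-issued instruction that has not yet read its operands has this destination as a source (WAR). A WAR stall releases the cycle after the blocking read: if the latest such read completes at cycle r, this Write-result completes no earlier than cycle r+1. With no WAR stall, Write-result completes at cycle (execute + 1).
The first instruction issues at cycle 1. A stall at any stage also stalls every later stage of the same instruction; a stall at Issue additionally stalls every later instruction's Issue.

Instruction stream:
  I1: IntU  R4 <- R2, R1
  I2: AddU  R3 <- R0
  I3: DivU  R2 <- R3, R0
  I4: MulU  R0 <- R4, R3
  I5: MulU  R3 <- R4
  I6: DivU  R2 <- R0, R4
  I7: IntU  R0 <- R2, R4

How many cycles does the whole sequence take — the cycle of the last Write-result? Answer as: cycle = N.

  I1 | 1 | 2 | 3 | 4
  I2 | 2 | 3 | 5 | 6
  I3 | 3 | 7 | 14 | 15   RAW R3: wait I2 write@6
  I4 | 4 | 7 | 10 | 11   RAW R3: wait I2 write@6
  I5 | 12 | 13 | 16 | 17   struct: MulU busy until I4 writes@11
  I6 | 16 | 17 | 24 | 25   struct: DivU busy until I3 writes@15
  I7 | 17 | 26 | 27 | 28   RAW R2: wait I6 write@25

cycle = 28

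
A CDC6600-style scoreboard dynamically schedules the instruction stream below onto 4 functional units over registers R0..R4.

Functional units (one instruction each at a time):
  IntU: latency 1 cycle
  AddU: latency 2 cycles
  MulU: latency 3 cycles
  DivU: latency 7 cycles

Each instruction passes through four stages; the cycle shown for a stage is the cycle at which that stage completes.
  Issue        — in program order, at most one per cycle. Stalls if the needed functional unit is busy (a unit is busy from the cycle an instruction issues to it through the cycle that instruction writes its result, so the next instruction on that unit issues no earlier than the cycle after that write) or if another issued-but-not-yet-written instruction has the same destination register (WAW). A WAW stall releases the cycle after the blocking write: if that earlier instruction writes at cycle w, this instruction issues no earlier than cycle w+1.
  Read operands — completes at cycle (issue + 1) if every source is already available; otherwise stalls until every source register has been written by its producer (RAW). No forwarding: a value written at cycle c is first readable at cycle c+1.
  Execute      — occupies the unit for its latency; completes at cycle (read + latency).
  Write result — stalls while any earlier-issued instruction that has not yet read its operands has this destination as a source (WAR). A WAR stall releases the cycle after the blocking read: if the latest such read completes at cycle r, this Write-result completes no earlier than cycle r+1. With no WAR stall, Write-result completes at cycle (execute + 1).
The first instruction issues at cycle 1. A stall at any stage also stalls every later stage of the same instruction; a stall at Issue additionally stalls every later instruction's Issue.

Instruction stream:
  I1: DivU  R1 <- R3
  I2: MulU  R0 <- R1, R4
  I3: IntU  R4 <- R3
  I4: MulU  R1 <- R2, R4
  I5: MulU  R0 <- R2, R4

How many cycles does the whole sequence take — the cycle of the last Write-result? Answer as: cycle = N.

[1] I1 issues→DivU
[2] I1 reads | I2 issues→MulU
[3] I3 issues→IntU
[4] I3 reads
[5] I3 exec-done
[9] I1 exec-done
[10] I1 writes R1
[11] I2 reads
[12] I3 writes R4
[14] I2 exec-done
[15] I2 writes R0
[16] I4 issues→MulU
[17] I4 reads
[20] I4 exec-done
[21] I4 writes R1
[22] I5 issues→MulU
[23] I5 reads
[26] I5 exec-done
[27] I5 writes R0

cycle = 27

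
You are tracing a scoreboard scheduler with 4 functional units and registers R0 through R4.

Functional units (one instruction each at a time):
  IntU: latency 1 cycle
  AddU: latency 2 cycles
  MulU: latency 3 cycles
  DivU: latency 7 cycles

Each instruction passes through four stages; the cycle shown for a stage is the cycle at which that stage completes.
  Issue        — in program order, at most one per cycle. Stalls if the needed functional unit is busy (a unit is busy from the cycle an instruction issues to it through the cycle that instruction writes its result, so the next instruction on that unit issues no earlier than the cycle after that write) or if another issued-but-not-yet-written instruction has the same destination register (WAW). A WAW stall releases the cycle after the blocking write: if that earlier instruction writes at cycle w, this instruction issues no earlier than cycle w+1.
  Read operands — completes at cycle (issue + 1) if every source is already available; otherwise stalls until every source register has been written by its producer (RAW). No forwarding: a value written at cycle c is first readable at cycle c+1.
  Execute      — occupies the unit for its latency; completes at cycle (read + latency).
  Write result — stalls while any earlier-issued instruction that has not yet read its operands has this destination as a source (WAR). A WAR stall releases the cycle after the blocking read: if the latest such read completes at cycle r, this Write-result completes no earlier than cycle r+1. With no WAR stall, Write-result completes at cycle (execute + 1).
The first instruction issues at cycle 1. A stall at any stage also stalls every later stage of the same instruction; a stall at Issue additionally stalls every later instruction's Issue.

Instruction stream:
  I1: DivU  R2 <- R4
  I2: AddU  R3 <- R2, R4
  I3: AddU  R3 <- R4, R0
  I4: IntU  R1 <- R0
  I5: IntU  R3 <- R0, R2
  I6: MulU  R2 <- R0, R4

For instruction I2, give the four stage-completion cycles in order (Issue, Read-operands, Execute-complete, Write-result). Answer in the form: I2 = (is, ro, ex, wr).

[I1] 1/2/9/10
[I2] 2/11/13/14  (RAW R2: wait I1 write@10)
[I3] 15/16/18/19  (struct: AddU busy until I2 writes@14)
[I4] 16/17/18/19
[I5] 20/21/22/23  (struct: IntU busy until I4 writes@19)
[I6] 21/22/25/26

I2 = (2, 11, 13, 14)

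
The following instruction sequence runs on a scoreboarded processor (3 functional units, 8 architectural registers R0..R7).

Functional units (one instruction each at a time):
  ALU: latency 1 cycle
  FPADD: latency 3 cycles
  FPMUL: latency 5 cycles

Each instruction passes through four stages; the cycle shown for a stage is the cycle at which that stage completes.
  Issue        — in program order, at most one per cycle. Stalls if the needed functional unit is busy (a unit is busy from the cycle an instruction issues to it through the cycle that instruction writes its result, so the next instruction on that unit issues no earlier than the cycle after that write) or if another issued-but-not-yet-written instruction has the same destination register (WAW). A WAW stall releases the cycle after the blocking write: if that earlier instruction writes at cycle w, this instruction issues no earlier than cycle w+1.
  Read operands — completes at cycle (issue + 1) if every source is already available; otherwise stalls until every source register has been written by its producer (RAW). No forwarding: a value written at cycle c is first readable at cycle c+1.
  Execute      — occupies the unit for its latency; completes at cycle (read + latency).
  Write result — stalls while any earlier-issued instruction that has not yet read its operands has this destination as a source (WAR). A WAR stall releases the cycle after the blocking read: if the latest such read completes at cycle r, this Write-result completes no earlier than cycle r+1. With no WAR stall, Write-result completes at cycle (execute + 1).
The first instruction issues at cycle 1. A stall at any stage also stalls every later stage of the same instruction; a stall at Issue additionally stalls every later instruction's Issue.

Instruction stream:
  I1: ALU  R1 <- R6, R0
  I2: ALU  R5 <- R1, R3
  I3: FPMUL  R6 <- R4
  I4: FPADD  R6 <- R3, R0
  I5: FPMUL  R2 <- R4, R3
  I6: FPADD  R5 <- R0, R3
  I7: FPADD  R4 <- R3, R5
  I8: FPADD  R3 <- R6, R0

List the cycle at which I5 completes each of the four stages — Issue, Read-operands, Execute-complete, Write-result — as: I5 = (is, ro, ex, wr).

I5 = (15, 16, 21, 22)

[I1] 1/2/3/4
[I2] 5/6/7/8  (struct: ALU busy until I1 writes@4)
[I3] 6/7/12/13
[I4] 14/15/18/19  (WAW R6: wait I3 write@13)
[I5] 15/16/21/22
[I6] 20/21/24/25  (struct: FPADD busy until I4 writes@19)
[I7] 26/27/30/31  (struct: FPADD busy until I6 writes@25)
[I8] 32/33/36/37  (struct: FPADD busy until I7 writes@31)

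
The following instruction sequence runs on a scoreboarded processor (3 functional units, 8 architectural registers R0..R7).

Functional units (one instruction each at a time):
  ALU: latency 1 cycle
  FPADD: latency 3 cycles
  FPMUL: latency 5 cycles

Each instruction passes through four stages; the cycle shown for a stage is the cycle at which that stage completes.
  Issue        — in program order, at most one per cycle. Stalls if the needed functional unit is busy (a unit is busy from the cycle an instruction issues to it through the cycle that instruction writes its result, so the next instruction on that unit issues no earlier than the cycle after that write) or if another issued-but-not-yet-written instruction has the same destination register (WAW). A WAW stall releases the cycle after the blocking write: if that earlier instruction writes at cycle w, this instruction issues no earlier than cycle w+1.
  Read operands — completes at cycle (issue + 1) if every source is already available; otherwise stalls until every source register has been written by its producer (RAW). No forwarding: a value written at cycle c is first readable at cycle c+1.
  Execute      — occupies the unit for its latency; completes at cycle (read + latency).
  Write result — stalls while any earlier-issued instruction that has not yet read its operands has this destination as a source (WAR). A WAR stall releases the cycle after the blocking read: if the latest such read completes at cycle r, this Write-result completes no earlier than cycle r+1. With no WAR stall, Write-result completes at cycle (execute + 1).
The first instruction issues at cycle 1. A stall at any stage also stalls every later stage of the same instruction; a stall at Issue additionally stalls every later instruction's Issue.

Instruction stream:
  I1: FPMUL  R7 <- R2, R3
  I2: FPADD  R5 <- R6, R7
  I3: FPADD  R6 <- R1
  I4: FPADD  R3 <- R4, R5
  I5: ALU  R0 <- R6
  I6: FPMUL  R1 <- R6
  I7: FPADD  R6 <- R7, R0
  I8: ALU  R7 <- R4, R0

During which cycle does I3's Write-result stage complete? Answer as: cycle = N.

  I1 | 1 | 2 | 7 | 8
  I2 | 2 | 9 | 12 | 13   RAW R7: wait I1 write@8
  I3 | 14 | 15 | 18 | 19   struct: FPADD busy until I2 writes@13
  I4 | 20 | 21 | 24 | 25   struct: FPADD busy until I3 writes@19
  I5 | 21 | 22 | 23 | 24
  I6 | 22 | 23 | 28 | 29
  I7 | 26 | 27 | 30 | 31   struct: FPADD busy until I4 writes@25
  I8 | 27 | 28 | 29 | 30

cycle = 19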